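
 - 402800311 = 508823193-911623504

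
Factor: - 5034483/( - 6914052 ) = 559387/768228 = 2^( - 2 )*3^( - 1 )*43^1*13009^1* 64019^( - 1 ) 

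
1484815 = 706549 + 778266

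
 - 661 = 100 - 761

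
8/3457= 8/3457 = 0.00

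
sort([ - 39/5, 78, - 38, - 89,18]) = [- 89, - 38, - 39/5, 18,  78]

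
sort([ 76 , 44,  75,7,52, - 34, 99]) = [ - 34,  7 , 44,52,75,  76,  99]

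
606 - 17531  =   - 16925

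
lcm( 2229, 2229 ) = 2229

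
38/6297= 38/6297 = 0.01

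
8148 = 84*97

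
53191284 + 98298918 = 151490202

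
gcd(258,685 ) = 1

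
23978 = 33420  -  9442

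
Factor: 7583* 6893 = 61^1*  113^1*7583^1 = 52269619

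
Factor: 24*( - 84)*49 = -2^5* 3^2*7^3=-98784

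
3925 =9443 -5518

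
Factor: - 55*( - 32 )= 2^5*5^1*11^1=1760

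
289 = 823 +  - 534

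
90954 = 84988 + 5966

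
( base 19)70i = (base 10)2545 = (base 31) 2k3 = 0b100111110001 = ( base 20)675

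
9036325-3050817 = 5985508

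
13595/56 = 13595/56 = 242.77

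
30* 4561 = 136830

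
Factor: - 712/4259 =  - 2^3*89^1*4259^( - 1)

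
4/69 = 4/69= 0.06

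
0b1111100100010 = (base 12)4742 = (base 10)7970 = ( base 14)2c94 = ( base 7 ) 32144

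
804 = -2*( - 402 ) 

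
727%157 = 99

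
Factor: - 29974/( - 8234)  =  7^1*23^( - 1) *179^( - 1)*2141^1 = 14987/4117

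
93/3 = 31 =31.00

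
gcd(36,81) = 9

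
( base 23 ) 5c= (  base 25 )52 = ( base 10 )127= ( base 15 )87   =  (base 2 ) 1111111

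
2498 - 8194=-5696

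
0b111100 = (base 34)1q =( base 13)48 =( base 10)60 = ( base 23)2E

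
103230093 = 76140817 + 27089276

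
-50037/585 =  - 1283/15 = -85.53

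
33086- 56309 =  - 23223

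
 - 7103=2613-9716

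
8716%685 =496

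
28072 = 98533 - 70461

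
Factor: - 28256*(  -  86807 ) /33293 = 2^5*7^1*13^( - 2)*197^( - 1 )*883^1*12401^1 = 2452818592/33293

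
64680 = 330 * 196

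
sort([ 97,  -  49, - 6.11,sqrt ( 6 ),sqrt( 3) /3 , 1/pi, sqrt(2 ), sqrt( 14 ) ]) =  [-49, -6.11 , 1/pi, sqrt(  3) /3, sqrt( 2) , sqrt( 6 ),sqrt(14) , 97] 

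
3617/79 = 3617/79  =  45.78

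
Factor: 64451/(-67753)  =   - 7^(-1) *9679^( -1 )*64451^1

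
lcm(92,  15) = 1380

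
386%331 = 55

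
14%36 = 14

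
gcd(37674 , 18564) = 546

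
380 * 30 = 11400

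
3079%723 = 187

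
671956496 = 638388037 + 33568459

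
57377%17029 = 6290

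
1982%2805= 1982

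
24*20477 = 491448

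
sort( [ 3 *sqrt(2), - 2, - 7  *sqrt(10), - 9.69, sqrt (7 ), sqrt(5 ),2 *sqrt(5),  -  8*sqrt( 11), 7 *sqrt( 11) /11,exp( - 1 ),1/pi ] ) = [ - 8*sqrt( 11), - 7*sqrt( 10 ), - 9.69,-2, 1/pi , exp( - 1),7*sqrt(11 ) /11,sqrt( 5), sqrt( 7), 3*sqrt(2),2*sqrt(5) ]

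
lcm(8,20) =40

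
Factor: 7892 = 2^2  *  1973^1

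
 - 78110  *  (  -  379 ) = 29603690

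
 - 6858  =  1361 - 8219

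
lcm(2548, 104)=5096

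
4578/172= 2289/86 = 26.62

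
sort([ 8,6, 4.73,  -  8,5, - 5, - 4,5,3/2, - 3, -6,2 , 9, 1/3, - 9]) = [ - 9, - 8,-6,-5, - 4, - 3 , 1/3, 3/2,2,4.73, 5,5,6,8, 9 ] 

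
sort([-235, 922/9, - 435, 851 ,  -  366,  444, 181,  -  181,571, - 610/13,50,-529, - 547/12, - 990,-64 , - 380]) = [ - 990, -529, - 435,-380, -366, - 235,  -  181, - 64, - 610/13, - 547/12,50, 922/9, 181, 444,571,851]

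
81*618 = 50058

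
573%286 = 1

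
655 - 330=325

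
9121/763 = 1303/109 = 11.95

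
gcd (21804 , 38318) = 46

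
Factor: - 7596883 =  - 7^1*1085269^1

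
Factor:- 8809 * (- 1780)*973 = 2^2*5^1 * 7^1*23^1*89^1*139^1*383^1 = 15256659460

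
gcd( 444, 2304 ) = 12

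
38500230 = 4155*9266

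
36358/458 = 79  +  88/229 =79.38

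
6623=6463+160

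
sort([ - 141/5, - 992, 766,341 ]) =[ - 992,  -  141/5, 341,766] 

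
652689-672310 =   -  19621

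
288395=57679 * 5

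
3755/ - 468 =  - 3755/468 = - 8.02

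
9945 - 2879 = 7066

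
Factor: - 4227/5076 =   -  1409/1692 = - 2^(  -  2)*3^( - 2) * 47^( - 1)*1409^1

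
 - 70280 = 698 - 70978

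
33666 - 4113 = 29553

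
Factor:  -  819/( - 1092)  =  2^( - 2 )* 3^1 =3/4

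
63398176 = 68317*928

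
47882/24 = 1995 +1/12=1995.08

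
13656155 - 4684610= 8971545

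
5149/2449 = 5149/2449 = 2.10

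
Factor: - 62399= - 23^1*2713^1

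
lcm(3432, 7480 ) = 291720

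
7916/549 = 14 + 230/549  =  14.42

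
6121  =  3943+2178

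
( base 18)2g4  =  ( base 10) 940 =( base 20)270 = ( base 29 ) 13c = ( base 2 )1110101100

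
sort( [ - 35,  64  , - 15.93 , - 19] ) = [ - 35, - 19,  -  15.93,64] 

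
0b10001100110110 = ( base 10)9014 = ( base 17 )1E34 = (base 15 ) 2A0E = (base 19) 15I8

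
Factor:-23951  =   - 43^1*557^1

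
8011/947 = 8  +  435/947 = 8.46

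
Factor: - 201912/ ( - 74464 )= 2^ ( - 2) * 3^1*13^(  -  1)*47^1 = 141/52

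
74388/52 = 18597/13 = 1430.54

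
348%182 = 166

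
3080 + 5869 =8949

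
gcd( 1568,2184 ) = 56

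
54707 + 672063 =726770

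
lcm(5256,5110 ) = 183960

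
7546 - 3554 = 3992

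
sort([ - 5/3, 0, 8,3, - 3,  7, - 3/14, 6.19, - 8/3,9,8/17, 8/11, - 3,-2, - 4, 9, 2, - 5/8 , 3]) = [ - 4 , - 3,-3,-8/3,- 2,  -  5/3, - 5/8 ,  -  3/14,0, 8/17,  8/11,2,3, 3, 6.19, 7,8,  9,9]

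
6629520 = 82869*80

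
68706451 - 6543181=62163270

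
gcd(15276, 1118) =2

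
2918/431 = 2918/431 = 6.77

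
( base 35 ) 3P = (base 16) 82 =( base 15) 8a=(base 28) 4i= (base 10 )130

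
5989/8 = 748 + 5/8  =  748.62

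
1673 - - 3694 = 5367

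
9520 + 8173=17693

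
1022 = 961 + 61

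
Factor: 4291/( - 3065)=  - 5^ ( - 1)*7^1 = -  7/5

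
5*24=120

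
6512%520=272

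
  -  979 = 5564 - 6543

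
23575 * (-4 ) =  - 94300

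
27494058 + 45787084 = 73281142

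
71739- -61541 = 133280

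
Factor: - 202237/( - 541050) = 2^( - 1)*3^( - 1)*5^( - 2) * 7^1*167^1* 173^1* 3607^( - 1)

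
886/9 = 98 + 4/9 = 98.44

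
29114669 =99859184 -70744515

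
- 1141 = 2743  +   - 3884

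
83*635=52705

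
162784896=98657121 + 64127775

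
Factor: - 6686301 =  - 3^1*101^1*22067^1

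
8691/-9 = -966+1/3 = -965.67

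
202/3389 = 202/3389 = 0.06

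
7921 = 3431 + 4490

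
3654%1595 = 464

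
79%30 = 19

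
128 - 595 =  - 467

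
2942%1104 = 734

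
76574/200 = 382 + 87/100 = 382.87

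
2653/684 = 2653/684 =3.88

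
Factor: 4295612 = 2^2*47^1*73^1 * 313^1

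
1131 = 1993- 862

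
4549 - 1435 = 3114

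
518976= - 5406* ( - 96)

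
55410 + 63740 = 119150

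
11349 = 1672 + 9677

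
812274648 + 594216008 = 1406490656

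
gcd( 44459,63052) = 1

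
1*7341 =7341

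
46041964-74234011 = -28192047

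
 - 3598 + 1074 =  - 2524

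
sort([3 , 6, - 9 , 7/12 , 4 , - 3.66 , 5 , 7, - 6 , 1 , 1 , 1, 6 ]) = [ - 9, - 6 , - 3.66,7/12, 1, 1,1 , 3,4,5, 6, 6,7 ]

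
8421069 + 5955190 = 14376259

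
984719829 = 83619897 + 901099932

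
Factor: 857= 857^1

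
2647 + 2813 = 5460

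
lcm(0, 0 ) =0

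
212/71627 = 212/71627 = 0.00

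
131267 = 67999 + 63268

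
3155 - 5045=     -  1890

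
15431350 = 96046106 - 80614756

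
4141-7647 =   -  3506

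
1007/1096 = 1007/1096 = 0.92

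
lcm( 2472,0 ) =0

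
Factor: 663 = 3^1*13^1 * 17^1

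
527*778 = 410006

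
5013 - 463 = 4550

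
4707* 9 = 42363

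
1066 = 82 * 13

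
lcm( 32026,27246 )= 1825482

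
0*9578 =0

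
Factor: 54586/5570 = 49/5 =5^( - 1)*7^2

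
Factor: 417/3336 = 1/8 = 2^( - 3 ) 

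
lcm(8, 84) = 168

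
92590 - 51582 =41008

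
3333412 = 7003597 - 3670185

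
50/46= 25/23= 1.09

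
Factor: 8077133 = 8077133^1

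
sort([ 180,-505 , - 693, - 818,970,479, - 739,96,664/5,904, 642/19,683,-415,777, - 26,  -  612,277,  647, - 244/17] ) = [ - 818,  -  739,-693,-612, - 505, - 415,-26,-244/17, 642/19 , 96 , 664/5,  180,277,479,647,683, 777,904,  970 ] 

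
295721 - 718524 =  - 422803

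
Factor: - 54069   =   - 3^1*67^1*269^1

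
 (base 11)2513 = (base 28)455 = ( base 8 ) 6321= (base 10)3281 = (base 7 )12365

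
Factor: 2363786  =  2^1*1181893^1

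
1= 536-535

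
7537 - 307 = 7230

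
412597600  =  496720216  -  84122616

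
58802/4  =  29401/2 = 14700.50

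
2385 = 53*45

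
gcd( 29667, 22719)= 3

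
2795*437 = 1221415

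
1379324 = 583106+796218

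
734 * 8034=5896956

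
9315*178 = 1658070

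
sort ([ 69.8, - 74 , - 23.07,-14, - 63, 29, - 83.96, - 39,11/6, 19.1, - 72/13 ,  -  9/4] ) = [ - 83.96, - 74, - 63,- 39, - 23.07, - 14,-72/13, - 9/4, 11/6,19.1, 29, 69.8]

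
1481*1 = 1481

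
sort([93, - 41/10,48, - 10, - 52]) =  [  -  52, - 10, - 41/10, 48,93]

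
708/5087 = 708/5087 =0.14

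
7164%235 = 114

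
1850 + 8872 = 10722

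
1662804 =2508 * 663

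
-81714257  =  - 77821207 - 3893050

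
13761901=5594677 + 8167224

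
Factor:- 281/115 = - 5^(- 1)*23^( - 1)*281^1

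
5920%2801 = 318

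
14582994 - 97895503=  - 83312509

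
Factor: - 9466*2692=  - 2^3 * 673^1*4733^1 = - 25482472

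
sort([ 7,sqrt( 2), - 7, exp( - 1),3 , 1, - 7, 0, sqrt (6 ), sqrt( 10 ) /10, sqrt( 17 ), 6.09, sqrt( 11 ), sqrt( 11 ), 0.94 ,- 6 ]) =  [-7,- 7, - 6 , 0,sqrt(10)/10, exp( - 1 ) , 0.94 , 1, sqrt ( 2 ), sqrt(6), 3, sqrt( 11), sqrt( 11 ),sqrt( 17 ),6.09, 7 ]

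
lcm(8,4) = 8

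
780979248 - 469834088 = 311145160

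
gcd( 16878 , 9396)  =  174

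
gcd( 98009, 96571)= 1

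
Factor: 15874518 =2^1*3^1*11^1*61^1*3943^1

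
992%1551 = 992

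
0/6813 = 0 = 0.00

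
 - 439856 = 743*(  -  592) 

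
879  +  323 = 1202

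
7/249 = 7/249 = 0.03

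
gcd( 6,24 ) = 6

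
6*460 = 2760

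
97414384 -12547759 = 84866625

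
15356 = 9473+5883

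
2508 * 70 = 175560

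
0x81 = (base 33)3U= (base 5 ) 1004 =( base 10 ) 129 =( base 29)4d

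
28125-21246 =6879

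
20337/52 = 391 + 5/52 = 391.10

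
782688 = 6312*124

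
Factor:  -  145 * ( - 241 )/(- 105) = -6989/21  =  - 3^( - 1)*7^( - 1 ) * 29^1*241^1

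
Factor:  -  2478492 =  - 2^2 * 3^3 * 53^1 * 433^1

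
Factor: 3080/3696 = 5/6=   2^( - 1 ) * 3^(-1)*5^1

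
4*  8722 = 34888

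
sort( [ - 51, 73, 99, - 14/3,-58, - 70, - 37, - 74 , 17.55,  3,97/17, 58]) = [ - 74, - 70,-58,-51, - 37,-14/3, 3, 97/17,  17.55, 58, 73, 99] 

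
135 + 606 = 741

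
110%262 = 110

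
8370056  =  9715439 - 1345383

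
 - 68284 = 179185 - 247469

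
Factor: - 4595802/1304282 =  - 3^1*7^( - 2) * 137^1*5591^1*13309^( - 1)=   - 2297901/652141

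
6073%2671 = 731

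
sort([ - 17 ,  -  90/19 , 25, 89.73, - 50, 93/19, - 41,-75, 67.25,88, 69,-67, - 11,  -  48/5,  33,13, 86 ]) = [ - 75,-67 ,- 50, - 41, - 17, - 11, - 48/5, - 90/19, 93/19, 13, 25, 33,  67.25, 69,  86,88, 89.73] 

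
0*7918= 0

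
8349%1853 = 937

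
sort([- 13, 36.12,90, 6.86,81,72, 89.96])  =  [ - 13, 6.86,36.12 , 72,81, 89.96, 90]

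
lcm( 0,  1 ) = 0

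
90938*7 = 636566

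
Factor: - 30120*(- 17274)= 520292880 = 2^4*3^2*5^1*251^1*2879^1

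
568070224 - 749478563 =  -181408339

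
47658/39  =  1222 = 1222.00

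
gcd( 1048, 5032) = 8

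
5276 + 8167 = 13443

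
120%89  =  31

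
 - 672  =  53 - 725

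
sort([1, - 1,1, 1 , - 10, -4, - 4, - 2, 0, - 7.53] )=[- 10 ,-7.53, - 4, - 4, - 2, - 1,0  ,  1,1,1 ]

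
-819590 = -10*81959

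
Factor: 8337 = 3^1*7^1*397^1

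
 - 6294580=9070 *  ( - 694)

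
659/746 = 659/746 =0.88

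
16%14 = 2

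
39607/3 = 13202 + 1/3 = 13202.33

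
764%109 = 1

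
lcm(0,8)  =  0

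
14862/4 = 7431/2 = 3715.50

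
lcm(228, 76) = 228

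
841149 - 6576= 834573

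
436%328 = 108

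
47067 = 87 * 541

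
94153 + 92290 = 186443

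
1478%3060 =1478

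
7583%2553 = 2477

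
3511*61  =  214171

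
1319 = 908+411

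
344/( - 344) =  - 1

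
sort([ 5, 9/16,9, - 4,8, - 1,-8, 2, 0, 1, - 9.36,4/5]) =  [ - 9.36,- 8, - 4, - 1,  0,9/16,4/5 , 1,  2, 5,8,9]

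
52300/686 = 76+82/343 = 76.24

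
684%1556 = 684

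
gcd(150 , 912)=6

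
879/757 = 1+122/757 = 1.16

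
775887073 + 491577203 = 1267464276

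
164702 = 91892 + 72810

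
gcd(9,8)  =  1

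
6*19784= 118704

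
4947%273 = 33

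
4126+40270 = 44396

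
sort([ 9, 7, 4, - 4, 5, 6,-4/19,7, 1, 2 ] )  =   [ - 4 , - 4/19,  1, 2, 4,  5,6, 7, 7,  9]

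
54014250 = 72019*750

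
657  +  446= 1103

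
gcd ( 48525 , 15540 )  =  15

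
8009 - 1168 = 6841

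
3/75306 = 1/25102 = 0.00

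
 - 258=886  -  1144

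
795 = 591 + 204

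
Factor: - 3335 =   -  5^1*23^1 * 29^1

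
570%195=180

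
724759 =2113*343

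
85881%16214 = 4811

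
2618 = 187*14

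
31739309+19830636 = 51569945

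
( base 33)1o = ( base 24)29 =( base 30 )1R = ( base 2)111001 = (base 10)57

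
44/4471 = 44/4471 = 0.01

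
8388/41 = 204 + 24/41 = 204.59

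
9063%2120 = 583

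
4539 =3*1513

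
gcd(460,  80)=20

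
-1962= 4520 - 6482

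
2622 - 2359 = 263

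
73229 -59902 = 13327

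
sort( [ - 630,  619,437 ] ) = [ - 630, 437, 619]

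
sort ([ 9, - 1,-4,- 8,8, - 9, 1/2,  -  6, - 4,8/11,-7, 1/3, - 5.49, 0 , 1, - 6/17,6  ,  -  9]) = [ - 9, - 9,  -  8, -7,-6,-5.49,- 4 , -4,-1, -6/17,0, 1/3,1/2, 8/11,  1,6, 8,9 ] 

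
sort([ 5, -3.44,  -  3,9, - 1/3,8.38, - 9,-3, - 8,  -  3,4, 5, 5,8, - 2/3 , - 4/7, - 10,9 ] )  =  [ - 10, - 9, - 8, - 3.44,- 3, - 3  , -3, - 2/3, - 4/7,  -  1/3,4,5,5 , 5, 8,8.38,9,9]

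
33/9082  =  33/9082 = 0.00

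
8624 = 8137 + 487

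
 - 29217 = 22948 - 52165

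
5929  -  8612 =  - 2683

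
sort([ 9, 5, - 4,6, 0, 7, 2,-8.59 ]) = [  -  8.59, - 4, 0,2 , 5, 6, 7, 9]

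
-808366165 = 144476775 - 952842940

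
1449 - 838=611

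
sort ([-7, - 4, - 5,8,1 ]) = [ -7, - 5, - 4,1,8 ] 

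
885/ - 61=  -885/61=-14.51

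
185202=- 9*( - 20578) 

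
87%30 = 27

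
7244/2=3622 = 3622.00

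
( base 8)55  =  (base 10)45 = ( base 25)1K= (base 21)23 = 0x2D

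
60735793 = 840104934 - 779369141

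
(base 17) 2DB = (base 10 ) 810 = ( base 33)OI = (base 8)1452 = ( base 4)30222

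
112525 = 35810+76715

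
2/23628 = 1/11814= 0.00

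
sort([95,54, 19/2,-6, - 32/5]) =[ - 32/5 , - 6,  19/2, 54,95]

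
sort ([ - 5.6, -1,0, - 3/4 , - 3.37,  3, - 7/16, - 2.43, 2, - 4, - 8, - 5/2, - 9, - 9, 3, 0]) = [ - 9, - 9, - 8, - 5.6,-4, - 3.37, - 5/2, - 2.43, - 1,-3/4, -7/16,  0, 0, 2, 3, 3 ] 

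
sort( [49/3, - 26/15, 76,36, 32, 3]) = [ - 26/15, 3, 49/3,  32 , 36, 76]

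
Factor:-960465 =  - 3^1*5^1*11^1*5821^1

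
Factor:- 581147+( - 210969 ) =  - 792116=-2^2*13^1* 15233^1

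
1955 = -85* ( - 23 )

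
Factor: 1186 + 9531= 10717 = 7^1 * 1531^1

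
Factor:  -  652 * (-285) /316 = 46455/79 = 3^1*5^1*19^1*79^ ( - 1)*163^1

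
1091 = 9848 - 8757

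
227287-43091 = 184196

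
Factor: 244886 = 2^1*122443^1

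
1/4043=1/4043=0.00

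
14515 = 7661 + 6854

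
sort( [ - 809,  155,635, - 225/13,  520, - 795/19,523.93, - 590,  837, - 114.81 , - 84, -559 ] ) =[ - 809, - 590, - 559, - 114.81 , - 84, - 795/19,-225/13,155 , 520,  523.93, 635, 837 ] 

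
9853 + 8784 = 18637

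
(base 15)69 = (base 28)3F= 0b1100011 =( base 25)3O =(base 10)99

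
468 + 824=1292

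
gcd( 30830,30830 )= 30830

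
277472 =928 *299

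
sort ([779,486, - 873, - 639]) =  [-873,-639, 486, 779]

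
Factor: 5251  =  59^1*89^1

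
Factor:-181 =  - 181^1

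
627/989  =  627/989 = 0.63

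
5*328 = 1640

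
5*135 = 675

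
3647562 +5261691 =8909253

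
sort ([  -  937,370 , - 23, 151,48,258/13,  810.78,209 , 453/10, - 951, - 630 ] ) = [ - 951,-937, -630, - 23 , 258/13, 453/10,48,  151,209,370,810.78 ]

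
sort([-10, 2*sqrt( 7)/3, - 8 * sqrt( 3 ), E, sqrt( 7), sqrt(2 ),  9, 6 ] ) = [ - 8*sqrt( 3), - 10,  sqrt( 2), 2*sqrt(7)/3,sqrt ( 7), E, 6, 9 ] 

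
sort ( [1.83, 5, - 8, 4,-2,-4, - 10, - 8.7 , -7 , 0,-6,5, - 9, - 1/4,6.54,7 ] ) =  [ - 10,  -  9 , - 8.7, - 8, - 7, - 6, - 4, - 2, - 1/4 , 0, 1.83, 4,5, 5,6.54,7] 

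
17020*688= 11709760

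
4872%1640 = 1592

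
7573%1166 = 577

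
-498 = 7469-7967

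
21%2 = 1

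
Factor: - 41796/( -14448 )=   2^( - 2 ) *3^4*7^ ( - 1 ) = 81/28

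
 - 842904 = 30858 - 873762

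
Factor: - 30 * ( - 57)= 1710=2^1*3^2*5^1 * 19^1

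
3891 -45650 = -41759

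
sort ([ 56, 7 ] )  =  [ 7, 56]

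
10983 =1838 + 9145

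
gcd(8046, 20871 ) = 27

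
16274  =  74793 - 58519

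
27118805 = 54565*497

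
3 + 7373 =7376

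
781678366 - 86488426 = 695189940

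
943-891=52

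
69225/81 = 854 + 17/27= 854.63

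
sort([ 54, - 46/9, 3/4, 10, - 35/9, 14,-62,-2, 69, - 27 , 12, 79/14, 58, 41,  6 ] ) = [  -  62, - 27, - 46/9, - 35/9, - 2,3/4,  79/14, 6,10,12, 14, 41,  54,58,69]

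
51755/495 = 104 + 5/9 = 104.56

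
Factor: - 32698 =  - 2^1*16349^1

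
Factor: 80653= 59^1 * 1367^1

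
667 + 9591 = 10258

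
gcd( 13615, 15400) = 35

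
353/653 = 353/653 =0.54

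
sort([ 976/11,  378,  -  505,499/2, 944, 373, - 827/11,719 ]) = [ -505, - 827/11, 976/11,499/2, 373 , 378, 719, 944 ]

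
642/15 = 42 + 4/5 = 42.80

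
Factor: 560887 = 560887^1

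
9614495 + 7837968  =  17452463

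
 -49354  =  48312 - 97666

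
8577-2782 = 5795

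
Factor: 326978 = 2^1*17^1*59^1 * 163^1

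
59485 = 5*11897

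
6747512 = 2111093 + 4636419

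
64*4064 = 260096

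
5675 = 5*1135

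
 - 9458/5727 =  - 2 + 1996/5727 = - 1.65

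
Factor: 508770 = 2^1*3^2 *5^1*5653^1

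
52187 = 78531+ - 26344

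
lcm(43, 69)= 2967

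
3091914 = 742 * 4167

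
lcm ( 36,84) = 252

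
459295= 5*91859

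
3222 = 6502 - 3280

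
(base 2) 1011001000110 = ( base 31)5st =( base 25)932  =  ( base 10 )5702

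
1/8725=1/8725 = 0.00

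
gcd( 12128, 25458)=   2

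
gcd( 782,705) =1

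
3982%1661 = 660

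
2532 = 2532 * 1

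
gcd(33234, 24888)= 6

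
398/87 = 398/87  =  4.57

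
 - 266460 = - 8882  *30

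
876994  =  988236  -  111242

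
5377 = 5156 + 221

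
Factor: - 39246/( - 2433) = 2^1 * 31^1*211^1 *811^( - 1)=   13082/811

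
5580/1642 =3 + 327/821= 3.40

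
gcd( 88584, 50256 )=24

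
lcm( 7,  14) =14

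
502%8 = 6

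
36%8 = 4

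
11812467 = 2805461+9007006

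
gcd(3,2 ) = 1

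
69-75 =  - 6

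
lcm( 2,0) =0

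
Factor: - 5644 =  - 2^2*17^1*83^1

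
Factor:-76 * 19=-1444 = - 2^2*19^2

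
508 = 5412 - 4904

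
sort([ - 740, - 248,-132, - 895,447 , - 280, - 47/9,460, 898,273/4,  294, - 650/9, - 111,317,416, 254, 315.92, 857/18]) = [ - 895,  -  740, -280, - 248, - 132, - 111, - 650/9,  -  47/9,857/18 , 273/4,254,294,315.92,  317,  416,447,460 , 898 ] 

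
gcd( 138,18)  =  6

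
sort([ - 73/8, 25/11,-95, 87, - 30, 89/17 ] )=[-95,-30, - 73/8, 25/11, 89/17,87 ]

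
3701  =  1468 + 2233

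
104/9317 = 104/9317 =0.01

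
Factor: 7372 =2^2*19^1*97^1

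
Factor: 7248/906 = 8 = 2^3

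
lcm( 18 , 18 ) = 18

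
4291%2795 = 1496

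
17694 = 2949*6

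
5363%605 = 523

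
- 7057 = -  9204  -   -2147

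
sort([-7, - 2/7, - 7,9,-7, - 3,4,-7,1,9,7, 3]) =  [ - 7, - 7, - 7, - 7,  -  3, - 2/7,1, 3,4,7,9,9] 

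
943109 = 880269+62840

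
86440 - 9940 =76500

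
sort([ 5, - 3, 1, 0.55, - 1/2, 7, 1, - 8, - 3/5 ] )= [ - 8,-3 , - 3/5 ,-1/2,0.55, 1, 1, 5,7 ]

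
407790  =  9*45310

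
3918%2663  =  1255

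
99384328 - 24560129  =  74824199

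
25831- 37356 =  - 11525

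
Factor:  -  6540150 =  - 2^1  *3^1*5^2*59^1*739^1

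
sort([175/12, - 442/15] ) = [  -  442/15 , 175/12 ] 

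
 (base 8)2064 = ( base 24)1kk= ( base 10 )1076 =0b10000110100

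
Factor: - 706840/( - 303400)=431/185 = 5^(-1)*37^( -1 )*431^1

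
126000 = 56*2250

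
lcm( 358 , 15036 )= 15036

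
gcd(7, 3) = 1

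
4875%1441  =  552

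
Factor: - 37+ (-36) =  - 73^1 =- 73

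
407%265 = 142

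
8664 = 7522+1142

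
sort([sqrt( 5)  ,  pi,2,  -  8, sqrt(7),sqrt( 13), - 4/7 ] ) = [ - 8, - 4/7,2, sqrt( 5), sqrt( 7),pi,sqrt (13) ] 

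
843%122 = 111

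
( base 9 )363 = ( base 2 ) 100101100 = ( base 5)2200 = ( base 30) A0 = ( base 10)300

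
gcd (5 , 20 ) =5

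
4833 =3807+1026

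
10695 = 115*93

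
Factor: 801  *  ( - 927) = - 3^4*89^1*103^1 = -742527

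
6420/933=6 + 274/311 = 6.88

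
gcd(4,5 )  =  1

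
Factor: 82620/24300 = 17/5 = 5^( - 1 )*17^1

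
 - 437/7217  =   - 1  +  6780/7217 = -0.06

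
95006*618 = 58713708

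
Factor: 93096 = 2^3 * 3^3*431^1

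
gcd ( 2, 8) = 2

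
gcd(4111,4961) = 1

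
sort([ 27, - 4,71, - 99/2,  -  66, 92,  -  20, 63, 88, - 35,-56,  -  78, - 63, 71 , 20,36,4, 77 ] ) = [ - 78, - 66, - 63 , - 56, -99/2, - 35, - 20, - 4, 4,20,27, 36 , 63, 71, 71, 77, 88, 92] 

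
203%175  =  28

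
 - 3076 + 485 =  - 2591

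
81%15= 6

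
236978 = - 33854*( - 7)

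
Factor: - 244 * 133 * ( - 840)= 27259680 = 2^5*3^1 * 5^1*7^2 * 19^1*61^1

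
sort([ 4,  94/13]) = [4,94/13]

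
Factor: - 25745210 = -2^1*5^1*2574521^1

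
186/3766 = 93/1883 = 0.05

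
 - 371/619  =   - 1+248/619 =- 0.60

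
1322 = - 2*( - 661) 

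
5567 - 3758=1809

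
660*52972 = 34961520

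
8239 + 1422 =9661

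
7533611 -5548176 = 1985435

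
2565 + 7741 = 10306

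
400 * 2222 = 888800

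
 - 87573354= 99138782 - 186712136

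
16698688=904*18472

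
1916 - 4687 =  - 2771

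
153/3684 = 51/1228   =  0.04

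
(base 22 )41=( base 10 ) 89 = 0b1011001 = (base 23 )3K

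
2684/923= 2684/923 = 2.91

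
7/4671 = 7/4671 = 0.00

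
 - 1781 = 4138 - 5919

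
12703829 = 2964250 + 9739579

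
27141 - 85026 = -57885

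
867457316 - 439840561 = 427616755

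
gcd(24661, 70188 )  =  1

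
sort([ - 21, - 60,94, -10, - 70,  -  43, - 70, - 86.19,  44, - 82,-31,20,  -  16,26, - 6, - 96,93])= [-96, - 86.19,-82, - 70, - 70, - 60, - 43, - 31, - 21, - 16, -10, - 6,20,26,44, 93,94 ] 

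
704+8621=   9325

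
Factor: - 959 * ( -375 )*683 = 245623875 = 3^1 * 5^3 * 7^1*137^1 * 683^1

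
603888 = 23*26256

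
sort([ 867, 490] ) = [490, 867] 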